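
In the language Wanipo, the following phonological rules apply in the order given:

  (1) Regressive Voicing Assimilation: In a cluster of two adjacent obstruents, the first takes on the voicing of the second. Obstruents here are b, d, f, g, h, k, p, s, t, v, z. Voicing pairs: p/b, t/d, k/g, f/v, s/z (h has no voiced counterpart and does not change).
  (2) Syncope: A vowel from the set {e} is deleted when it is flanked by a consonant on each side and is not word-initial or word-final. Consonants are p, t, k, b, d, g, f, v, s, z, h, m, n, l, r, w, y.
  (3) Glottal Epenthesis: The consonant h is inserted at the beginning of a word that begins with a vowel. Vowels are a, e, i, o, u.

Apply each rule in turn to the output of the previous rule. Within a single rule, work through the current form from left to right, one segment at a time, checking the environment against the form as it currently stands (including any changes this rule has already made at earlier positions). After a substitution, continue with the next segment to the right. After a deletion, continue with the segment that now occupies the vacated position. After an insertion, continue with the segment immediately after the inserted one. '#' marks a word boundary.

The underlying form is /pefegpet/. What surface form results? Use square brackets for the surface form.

[pfkpt]

(1) Regressive Voicing Assimilation: [pefegpet] → [pefekpet]
(2) Syncope: [pefekpet] → [pfkpt]
(3) Glottal Epenthesis: no change — [pfkpt]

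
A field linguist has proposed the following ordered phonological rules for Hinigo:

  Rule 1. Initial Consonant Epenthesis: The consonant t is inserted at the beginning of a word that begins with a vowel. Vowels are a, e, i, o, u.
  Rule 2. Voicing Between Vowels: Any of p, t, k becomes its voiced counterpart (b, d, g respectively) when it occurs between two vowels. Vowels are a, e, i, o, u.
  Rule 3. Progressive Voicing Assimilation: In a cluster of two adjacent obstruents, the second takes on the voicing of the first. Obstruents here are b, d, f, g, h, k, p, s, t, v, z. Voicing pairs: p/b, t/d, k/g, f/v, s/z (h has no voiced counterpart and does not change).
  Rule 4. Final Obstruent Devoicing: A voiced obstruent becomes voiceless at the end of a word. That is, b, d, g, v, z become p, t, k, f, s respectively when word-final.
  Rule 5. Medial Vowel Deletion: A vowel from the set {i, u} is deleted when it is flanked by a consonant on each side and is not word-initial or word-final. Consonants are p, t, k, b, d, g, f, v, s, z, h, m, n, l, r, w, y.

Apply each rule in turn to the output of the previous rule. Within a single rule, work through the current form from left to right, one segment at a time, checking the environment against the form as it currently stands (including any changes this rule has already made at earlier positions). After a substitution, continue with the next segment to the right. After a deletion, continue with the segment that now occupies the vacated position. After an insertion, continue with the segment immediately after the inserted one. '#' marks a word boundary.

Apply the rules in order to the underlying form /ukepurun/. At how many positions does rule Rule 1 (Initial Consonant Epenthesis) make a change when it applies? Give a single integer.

1

Rule 1 Initial Consonant Epenthesis: [ukepurun] → [tukepurun]
Rule 2 Voicing Between Vowels: [tukepurun] → [tugeburun]
Rule 3 Progressive Voicing Assimilation: no change — [tugeburun]
Rule 4 Final Obstruent Devoicing: no change — [tugeburun]
Rule 5 Medial Vowel Deletion: [tugeburun] → [tgebrn]
Rule Rule 1 changed 1 position(s).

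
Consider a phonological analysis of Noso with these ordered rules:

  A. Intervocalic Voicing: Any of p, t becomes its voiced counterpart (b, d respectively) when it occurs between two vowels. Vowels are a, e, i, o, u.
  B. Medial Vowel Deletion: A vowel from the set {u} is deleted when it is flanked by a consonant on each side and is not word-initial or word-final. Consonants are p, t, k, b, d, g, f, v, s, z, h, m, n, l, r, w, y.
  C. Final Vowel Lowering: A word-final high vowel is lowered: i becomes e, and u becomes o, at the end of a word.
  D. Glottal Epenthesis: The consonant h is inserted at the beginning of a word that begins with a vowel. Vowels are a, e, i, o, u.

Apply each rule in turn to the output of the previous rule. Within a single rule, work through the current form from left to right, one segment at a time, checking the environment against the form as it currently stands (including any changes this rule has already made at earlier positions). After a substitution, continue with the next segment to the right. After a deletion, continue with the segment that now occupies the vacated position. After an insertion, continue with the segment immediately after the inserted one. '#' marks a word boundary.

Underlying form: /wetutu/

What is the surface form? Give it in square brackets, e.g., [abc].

A Intervocalic Voicing: [wetutu] → [wedudu]
B Medial Vowel Deletion: [wedudu] → [weddu]
C Final Vowel Lowering: [weddu] → [weddo]
D Glottal Epenthesis: no change — [weddo]

[weddo]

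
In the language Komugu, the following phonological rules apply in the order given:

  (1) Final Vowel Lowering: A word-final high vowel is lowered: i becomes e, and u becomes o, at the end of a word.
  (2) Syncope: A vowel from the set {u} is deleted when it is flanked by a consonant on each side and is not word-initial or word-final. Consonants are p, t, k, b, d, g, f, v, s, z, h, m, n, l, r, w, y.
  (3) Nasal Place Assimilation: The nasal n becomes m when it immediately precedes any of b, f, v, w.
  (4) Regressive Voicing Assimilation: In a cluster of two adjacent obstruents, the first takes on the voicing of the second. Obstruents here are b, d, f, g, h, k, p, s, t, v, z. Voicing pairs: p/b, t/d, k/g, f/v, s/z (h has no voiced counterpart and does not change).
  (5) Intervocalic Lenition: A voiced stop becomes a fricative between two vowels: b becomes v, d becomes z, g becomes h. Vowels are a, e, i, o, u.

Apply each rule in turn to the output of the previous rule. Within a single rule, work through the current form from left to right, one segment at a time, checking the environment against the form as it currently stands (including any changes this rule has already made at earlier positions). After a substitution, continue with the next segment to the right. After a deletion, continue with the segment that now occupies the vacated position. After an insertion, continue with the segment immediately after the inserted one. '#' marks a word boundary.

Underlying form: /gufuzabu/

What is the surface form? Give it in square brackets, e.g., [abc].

(1) Final Vowel Lowering: [gufuzabu] → [gufuzabo]
(2) Syncope: [gufuzabo] → [gfzabo]
(3) Nasal Place Assimilation: no change — [gfzabo]
(4) Regressive Voicing Assimilation: [gfzabo] → [kvzabo]
(5) Intervocalic Lenition: [kvzabo] → [kvzavo]

[kvzavo]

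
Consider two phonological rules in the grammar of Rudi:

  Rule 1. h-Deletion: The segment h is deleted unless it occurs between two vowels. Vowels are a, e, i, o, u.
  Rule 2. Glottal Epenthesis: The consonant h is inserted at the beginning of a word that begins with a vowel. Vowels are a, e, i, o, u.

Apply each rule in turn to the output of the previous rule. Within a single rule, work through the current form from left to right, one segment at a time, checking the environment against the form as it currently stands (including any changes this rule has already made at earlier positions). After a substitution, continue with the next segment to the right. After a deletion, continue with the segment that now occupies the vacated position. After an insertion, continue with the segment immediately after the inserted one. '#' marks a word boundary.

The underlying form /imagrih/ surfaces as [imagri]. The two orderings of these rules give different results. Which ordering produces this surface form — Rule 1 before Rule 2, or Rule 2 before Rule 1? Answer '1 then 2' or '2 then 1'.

Order 1 then 2:
  1 h-Deletion: [imagrih] → [imagri]
  2 Glottal Epenthesis: [imagri] → [himagri]
  result: [himagri]
Order 2 then 1:
  2 Glottal Epenthesis: [imagrih] → [himagrih]
  1 h-Deletion: [himagrih] → [imagri]
  result: [imagri]

2 then 1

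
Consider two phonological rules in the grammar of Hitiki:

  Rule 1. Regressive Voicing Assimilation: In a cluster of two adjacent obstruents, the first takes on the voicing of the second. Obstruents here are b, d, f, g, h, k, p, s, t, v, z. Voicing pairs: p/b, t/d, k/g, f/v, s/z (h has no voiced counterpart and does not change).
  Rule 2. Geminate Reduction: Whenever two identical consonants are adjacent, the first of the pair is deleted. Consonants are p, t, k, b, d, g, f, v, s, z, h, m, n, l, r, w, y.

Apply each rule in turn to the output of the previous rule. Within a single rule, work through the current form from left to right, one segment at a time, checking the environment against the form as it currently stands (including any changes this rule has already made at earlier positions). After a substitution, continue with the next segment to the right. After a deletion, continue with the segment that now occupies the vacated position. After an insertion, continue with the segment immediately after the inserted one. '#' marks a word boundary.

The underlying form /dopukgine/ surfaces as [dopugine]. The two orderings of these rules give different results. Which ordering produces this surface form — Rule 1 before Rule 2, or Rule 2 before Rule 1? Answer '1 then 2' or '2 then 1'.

1 then 2

Order 1 then 2:
  1 Regressive Voicing Assimilation: [dopukgine] → [dopuggine]
  2 Geminate Reduction: [dopuggine] → [dopugine]
  result: [dopugine]
Order 2 then 1:
  2 Geminate Reduction: no change — [dopukgine]
  1 Regressive Voicing Assimilation: [dopukgine] → [dopuggine]
  result: [dopuggine]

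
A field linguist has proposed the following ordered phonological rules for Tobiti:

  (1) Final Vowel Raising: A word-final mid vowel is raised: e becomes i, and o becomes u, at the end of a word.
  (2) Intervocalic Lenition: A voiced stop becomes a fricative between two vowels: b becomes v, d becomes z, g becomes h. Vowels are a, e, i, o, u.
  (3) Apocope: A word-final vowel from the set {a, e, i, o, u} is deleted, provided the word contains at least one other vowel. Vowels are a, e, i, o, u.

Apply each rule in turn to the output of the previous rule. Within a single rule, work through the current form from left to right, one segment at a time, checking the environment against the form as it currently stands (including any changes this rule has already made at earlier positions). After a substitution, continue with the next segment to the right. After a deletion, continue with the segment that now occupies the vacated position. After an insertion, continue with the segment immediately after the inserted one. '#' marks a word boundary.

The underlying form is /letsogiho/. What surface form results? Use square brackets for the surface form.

(1) Final Vowel Raising: [letsogiho] → [letsogihu]
(2) Intervocalic Lenition: [letsogihu] → [letsohihu]
(3) Apocope: [letsohihu] → [letsohih]

[letsohih]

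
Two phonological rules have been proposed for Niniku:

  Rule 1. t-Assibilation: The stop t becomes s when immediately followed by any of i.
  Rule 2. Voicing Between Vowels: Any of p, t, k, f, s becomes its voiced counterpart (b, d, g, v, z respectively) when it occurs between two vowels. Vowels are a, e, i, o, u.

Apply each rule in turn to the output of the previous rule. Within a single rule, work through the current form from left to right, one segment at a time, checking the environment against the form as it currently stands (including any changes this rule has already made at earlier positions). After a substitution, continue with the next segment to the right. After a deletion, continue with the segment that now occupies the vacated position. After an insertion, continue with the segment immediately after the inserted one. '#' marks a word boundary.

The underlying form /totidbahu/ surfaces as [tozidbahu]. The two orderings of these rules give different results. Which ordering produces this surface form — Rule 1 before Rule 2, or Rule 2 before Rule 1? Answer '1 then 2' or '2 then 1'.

Order 1 then 2:
  1 t-Assibilation: [totidbahu] → [tosidbahu]
  2 Voicing Between Vowels: [tosidbahu] → [tozidbahu]
  result: [tozidbahu]
Order 2 then 1:
  2 Voicing Between Vowels: [totidbahu] → [todidbahu]
  1 t-Assibilation: no change — [todidbahu]
  result: [todidbahu]

1 then 2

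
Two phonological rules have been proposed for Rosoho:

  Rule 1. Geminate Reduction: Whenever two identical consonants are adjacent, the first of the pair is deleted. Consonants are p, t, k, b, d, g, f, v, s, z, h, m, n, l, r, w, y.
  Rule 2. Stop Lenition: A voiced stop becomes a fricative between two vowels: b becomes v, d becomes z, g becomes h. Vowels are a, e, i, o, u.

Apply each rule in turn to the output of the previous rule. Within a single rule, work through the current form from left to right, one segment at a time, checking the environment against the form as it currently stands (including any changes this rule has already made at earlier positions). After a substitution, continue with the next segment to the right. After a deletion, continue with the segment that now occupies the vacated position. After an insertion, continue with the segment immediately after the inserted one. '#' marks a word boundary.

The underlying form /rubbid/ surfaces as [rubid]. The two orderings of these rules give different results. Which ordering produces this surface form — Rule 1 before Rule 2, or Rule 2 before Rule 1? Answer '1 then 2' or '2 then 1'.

2 then 1

Order 1 then 2:
  1 Geminate Reduction: [rubbid] → [rubid]
  2 Stop Lenition: [rubid] → [ruvid]
  result: [ruvid]
Order 2 then 1:
  2 Stop Lenition: no change — [rubbid]
  1 Geminate Reduction: [rubbid] → [rubid]
  result: [rubid]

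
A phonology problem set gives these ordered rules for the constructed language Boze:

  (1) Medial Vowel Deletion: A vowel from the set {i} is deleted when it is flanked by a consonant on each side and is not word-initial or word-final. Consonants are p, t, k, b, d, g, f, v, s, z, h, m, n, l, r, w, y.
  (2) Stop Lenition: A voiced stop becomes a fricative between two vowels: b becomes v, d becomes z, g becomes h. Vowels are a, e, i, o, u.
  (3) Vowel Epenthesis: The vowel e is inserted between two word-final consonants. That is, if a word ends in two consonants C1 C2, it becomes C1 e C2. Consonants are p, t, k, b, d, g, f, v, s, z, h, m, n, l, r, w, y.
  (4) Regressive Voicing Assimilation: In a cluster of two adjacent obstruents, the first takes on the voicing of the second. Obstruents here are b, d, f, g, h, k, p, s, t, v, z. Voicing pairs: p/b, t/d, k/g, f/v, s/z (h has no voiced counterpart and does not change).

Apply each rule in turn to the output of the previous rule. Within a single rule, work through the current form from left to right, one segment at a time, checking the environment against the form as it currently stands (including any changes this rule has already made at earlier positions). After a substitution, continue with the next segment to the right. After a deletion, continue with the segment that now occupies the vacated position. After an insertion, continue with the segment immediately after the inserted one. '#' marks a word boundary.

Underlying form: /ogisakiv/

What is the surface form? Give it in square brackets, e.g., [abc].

[oksakev]

(1) Medial Vowel Deletion: [ogisakiv] → [ogsakv]
(2) Stop Lenition: no change — [ogsakv]
(3) Vowel Epenthesis: [ogsakv] → [ogsakev]
(4) Regressive Voicing Assimilation: [ogsakev] → [oksakev]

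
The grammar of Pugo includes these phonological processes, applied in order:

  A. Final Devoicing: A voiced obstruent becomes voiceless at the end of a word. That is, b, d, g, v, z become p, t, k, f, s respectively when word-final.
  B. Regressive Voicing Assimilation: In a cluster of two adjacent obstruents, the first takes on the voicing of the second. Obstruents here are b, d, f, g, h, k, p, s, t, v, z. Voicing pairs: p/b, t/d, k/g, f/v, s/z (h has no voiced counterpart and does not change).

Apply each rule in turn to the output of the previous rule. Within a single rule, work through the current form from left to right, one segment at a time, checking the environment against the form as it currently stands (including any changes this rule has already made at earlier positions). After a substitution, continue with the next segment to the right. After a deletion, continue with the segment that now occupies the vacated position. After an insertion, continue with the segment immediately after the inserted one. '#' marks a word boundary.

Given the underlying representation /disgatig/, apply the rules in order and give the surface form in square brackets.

[dizgatik]

A Final Devoicing: [disgatig] → [disgatik]
B Regressive Voicing Assimilation: [disgatik] → [dizgatik]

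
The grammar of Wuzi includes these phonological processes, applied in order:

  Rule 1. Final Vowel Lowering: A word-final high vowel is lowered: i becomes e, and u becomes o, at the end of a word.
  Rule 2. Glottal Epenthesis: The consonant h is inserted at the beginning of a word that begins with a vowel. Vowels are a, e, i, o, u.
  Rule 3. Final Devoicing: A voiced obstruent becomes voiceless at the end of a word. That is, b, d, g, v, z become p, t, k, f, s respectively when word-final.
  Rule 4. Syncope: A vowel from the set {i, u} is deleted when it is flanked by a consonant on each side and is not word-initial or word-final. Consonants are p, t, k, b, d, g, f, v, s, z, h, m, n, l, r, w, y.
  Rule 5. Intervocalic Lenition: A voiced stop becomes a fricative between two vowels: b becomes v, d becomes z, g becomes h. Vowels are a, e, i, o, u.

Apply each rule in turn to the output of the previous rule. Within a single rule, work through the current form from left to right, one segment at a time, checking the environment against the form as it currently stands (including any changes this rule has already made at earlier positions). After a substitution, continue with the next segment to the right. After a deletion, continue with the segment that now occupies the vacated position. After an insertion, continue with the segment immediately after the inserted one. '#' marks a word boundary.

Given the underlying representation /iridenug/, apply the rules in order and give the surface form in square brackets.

[hrdenk]

Rule 1 Final Vowel Lowering: no change — [iridenug]
Rule 2 Glottal Epenthesis: [iridenug] → [hiridenug]
Rule 3 Final Devoicing: [hiridenug] → [hiridenuk]
Rule 4 Syncope: [hiridenuk] → [hrdenk]
Rule 5 Intervocalic Lenition: no change — [hrdenk]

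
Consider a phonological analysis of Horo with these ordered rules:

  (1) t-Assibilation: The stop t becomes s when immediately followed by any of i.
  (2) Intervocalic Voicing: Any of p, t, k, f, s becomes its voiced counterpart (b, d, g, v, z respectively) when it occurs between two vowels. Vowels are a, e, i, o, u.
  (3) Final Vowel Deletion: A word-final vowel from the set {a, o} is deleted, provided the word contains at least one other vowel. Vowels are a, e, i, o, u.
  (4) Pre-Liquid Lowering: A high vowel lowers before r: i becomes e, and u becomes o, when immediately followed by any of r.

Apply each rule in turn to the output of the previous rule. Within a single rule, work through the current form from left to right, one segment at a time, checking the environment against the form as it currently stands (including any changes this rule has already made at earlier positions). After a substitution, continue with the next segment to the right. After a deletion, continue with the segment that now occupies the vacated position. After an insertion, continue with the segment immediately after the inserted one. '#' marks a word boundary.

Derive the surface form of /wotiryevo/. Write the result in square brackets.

(1) t-Assibilation: [wotiryevo] → [wosiryevo]
(2) Intervocalic Voicing: [wosiryevo] → [woziryevo]
(3) Final Vowel Deletion: [woziryevo] → [woziryev]
(4) Pre-Liquid Lowering: [woziryev] → [wozeryev]

[wozeryev]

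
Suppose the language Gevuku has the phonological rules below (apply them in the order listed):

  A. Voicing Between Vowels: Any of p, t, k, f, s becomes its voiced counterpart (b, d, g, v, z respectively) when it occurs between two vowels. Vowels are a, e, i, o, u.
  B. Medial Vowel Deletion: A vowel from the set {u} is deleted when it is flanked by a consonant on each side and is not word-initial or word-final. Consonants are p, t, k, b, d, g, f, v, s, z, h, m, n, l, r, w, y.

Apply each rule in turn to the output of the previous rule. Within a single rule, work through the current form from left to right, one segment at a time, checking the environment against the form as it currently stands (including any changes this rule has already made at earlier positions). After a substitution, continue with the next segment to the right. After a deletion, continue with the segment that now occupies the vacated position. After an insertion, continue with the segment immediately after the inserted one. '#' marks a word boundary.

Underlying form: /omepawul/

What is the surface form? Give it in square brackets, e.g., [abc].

[omebawl]

A Voicing Between Vowels: [omepawul] → [omebawul]
B Medial Vowel Deletion: [omebawul] → [omebawl]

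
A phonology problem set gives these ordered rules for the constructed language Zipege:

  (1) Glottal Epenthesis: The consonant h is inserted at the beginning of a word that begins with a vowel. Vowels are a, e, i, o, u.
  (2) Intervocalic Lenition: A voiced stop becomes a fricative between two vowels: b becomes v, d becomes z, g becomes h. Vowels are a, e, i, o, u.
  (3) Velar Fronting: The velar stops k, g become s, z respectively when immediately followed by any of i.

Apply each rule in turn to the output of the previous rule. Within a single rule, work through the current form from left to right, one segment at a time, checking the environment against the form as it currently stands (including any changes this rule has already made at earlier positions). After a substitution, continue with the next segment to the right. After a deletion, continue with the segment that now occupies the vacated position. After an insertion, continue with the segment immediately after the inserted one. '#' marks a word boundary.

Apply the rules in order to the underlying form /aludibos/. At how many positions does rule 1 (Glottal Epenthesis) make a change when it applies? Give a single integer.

(1) Glottal Epenthesis: [aludibos] → [haludibos]
(2) Intervocalic Lenition: [haludibos] → [haluzivos]
(3) Velar Fronting: no change — [haluzivos]
Rule 1 changed 1 position(s).

1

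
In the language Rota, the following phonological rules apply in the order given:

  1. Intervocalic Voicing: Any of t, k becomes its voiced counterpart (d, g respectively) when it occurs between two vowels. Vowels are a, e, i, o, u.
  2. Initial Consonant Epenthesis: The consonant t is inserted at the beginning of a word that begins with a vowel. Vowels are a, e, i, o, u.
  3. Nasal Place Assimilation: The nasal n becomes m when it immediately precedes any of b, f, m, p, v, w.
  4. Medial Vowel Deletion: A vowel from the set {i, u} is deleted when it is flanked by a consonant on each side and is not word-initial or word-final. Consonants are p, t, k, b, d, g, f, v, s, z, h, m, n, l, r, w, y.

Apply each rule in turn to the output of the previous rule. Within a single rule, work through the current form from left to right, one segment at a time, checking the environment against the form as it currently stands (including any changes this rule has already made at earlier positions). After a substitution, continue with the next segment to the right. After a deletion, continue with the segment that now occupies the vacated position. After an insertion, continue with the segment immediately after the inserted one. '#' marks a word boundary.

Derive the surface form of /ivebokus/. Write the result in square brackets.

1 Intervocalic Voicing: [ivebokus] → [ivebogus]
2 Initial Consonant Epenthesis: [ivebogus] → [tivebogus]
3 Nasal Place Assimilation: no change — [tivebogus]
4 Medial Vowel Deletion: [tivebogus] → [tvebogs]

[tvebogs]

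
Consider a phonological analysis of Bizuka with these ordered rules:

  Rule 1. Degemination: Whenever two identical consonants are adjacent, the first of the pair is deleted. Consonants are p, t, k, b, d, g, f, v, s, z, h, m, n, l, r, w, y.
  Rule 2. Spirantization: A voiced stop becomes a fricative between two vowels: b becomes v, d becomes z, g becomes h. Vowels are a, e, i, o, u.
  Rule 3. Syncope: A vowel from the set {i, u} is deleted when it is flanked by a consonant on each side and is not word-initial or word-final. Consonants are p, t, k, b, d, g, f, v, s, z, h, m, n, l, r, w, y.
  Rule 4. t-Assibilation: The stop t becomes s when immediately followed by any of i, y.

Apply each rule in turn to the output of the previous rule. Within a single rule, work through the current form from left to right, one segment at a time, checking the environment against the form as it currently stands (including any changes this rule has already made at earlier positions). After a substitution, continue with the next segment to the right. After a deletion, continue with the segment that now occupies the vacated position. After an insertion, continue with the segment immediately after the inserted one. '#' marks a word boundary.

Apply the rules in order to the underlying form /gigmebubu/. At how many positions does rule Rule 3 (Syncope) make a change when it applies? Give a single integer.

2

Rule 1 Degemination: no change — [gigmebubu]
Rule 2 Spirantization: [gigmebubu] → [gigmevuvu]
Rule 3 Syncope: [gigmevuvu] → [ggmevvu]
Rule 4 t-Assibilation: no change — [ggmevvu]
Rule Rule 3 changed 2 position(s).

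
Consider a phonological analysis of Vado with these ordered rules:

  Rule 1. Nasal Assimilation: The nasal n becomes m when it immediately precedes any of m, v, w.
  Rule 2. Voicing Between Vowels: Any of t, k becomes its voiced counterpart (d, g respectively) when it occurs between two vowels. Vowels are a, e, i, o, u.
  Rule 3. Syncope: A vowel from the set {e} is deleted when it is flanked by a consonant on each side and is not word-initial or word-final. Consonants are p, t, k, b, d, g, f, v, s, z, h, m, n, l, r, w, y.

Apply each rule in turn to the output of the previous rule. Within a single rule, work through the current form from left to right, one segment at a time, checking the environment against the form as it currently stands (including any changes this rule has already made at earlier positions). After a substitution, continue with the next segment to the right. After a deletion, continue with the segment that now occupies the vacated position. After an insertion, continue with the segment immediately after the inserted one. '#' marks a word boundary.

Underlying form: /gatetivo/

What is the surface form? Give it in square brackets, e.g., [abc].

[gaddivo]

Rule 1 Nasal Assimilation: no change — [gatetivo]
Rule 2 Voicing Between Vowels: [gatetivo] → [gadedivo]
Rule 3 Syncope: [gadedivo] → [gaddivo]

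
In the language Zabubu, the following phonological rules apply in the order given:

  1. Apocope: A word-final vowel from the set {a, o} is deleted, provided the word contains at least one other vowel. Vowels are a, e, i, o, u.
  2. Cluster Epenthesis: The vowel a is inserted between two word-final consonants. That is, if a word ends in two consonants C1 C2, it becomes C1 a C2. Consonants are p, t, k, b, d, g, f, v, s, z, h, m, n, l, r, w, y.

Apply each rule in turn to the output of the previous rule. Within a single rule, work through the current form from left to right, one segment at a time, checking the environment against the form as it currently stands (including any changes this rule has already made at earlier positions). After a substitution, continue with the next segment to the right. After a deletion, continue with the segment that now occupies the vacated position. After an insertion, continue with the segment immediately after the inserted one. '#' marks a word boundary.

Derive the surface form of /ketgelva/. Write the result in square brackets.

[ketgelav]

1 Apocope: [ketgelva] → [ketgelv]
2 Cluster Epenthesis: [ketgelv] → [ketgelav]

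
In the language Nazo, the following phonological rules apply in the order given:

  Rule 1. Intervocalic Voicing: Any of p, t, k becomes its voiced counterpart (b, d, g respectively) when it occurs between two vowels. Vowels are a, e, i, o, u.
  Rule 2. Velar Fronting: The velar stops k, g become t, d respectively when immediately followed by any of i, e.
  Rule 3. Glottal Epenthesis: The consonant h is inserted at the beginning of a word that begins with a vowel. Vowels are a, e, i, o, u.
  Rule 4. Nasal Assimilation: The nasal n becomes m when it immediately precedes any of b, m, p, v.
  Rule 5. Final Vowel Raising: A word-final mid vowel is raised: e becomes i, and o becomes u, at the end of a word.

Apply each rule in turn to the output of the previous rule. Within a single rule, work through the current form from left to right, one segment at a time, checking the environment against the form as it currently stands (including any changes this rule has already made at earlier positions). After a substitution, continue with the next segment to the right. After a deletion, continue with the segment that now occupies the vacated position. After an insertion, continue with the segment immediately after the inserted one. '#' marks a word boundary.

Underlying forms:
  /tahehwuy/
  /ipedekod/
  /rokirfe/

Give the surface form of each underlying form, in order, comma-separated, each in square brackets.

/tahehwuy/:
  Rule 1 Intervocalic Voicing: no change — [tahehwuy]
  Rule 2 Velar Fronting: no change — [tahehwuy]
  Rule 3 Glottal Epenthesis: no change — [tahehwuy]
  Rule 4 Nasal Assimilation: no change — [tahehwuy]
  Rule 5 Final Vowel Raising: no change — [tahehwuy]
/ipedekod/:
  Rule 1 Intervocalic Voicing: [ipedekod] → [ibedegod]
  Rule 2 Velar Fronting: no change — [ibedegod]
  Rule 3 Glottal Epenthesis: [ibedegod] → [hibedegod]
  Rule 4 Nasal Assimilation: no change — [hibedegod]
  Rule 5 Final Vowel Raising: no change — [hibedegod]
/rokirfe/:
  Rule 1 Intervocalic Voicing: [rokirfe] → [rogirfe]
  Rule 2 Velar Fronting: [rogirfe] → [rodirfe]
  Rule 3 Glottal Epenthesis: no change — [rodirfe]
  Rule 4 Nasal Assimilation: no change — [rodirfe]
  Rule 5 Final Vowel Raising: [rodirfe] → [rodirfi]

[tahehwuy], [hibedegod], [rodirfi]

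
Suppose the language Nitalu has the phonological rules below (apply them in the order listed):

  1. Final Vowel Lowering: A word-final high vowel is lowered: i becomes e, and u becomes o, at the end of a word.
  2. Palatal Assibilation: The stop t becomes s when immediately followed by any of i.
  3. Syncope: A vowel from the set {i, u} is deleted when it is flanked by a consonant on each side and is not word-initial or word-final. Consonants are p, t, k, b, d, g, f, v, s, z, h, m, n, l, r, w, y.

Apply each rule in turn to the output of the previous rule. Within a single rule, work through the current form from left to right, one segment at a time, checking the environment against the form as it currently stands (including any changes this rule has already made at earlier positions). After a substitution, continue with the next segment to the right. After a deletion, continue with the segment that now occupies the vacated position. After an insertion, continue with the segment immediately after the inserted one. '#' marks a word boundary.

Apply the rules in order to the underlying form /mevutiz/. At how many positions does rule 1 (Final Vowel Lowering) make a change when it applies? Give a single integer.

1 Final Vowel Lowering: no change — [mevutiz]
2 Palatal Assibilation: [mevutiz] → [mevusiz]
3 Syncope: [mevusiz] → [mevsz]
Rule 1 changed 0 position(s).

0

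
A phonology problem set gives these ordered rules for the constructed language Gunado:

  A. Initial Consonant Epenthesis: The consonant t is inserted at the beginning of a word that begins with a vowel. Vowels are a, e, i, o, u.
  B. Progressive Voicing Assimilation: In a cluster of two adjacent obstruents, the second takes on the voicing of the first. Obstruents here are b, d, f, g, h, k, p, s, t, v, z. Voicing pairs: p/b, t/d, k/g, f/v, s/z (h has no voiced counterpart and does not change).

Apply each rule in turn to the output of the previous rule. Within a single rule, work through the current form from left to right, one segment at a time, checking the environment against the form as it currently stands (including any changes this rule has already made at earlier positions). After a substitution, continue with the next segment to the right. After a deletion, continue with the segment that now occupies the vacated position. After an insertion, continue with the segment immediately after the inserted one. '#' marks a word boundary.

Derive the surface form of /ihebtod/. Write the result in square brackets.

[tihebdod]

A Initial Consonant Epenthesis: [ihebtod] → [tihebtod]
B Progressive Voicing Assimilation: [tihebtod] → [tihebdod]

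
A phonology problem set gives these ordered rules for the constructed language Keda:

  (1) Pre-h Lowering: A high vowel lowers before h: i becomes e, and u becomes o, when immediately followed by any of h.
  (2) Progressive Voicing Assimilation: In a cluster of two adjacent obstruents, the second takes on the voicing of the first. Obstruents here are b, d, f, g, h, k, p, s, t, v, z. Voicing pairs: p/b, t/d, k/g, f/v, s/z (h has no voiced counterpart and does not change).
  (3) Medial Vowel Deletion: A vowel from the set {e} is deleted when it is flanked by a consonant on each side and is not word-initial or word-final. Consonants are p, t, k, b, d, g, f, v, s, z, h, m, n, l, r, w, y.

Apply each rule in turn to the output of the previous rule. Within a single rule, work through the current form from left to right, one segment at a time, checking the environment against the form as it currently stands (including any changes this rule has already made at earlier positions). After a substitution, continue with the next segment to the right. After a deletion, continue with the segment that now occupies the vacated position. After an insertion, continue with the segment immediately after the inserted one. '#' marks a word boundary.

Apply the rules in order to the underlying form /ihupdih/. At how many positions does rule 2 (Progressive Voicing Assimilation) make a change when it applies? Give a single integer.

(1) Pre-h Lowering: [ihupdih] → [ehupdeh]
(2) Progressive Voicing Assimilation: [ehupdeh] → [ehupteh]
(3) Medial Vowel Deletion: [ehupteh] → [ehupth]
Rule 2 changed 1 position(s).

1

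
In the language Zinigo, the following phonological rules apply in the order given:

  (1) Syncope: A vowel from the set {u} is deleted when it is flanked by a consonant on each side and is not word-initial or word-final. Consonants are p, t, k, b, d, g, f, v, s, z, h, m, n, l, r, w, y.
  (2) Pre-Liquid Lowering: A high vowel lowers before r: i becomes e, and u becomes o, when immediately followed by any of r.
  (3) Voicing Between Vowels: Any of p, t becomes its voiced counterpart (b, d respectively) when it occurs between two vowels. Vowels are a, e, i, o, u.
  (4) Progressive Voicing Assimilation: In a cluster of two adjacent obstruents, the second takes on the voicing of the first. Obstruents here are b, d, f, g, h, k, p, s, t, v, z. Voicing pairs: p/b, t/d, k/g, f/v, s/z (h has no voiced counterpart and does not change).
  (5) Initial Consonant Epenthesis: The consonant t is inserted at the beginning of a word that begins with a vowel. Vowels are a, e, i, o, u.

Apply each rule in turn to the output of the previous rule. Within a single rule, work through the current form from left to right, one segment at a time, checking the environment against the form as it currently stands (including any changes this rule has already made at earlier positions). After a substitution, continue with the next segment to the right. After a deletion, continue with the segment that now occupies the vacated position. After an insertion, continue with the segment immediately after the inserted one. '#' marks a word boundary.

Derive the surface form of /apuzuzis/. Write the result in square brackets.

[tapssis]

(1) Syncope: [apuzuzis] → [apzzis]
(2) Pre-Liquid Lowering: no change — [apzzis]
(3) Voicing Between Vowels: no change — [apzzis]
(4) Progressive Voicing Assimilation: [apzzis] → [apssis]
(5) Initial Consonant Epenthesis: [apssis] → [tapssis]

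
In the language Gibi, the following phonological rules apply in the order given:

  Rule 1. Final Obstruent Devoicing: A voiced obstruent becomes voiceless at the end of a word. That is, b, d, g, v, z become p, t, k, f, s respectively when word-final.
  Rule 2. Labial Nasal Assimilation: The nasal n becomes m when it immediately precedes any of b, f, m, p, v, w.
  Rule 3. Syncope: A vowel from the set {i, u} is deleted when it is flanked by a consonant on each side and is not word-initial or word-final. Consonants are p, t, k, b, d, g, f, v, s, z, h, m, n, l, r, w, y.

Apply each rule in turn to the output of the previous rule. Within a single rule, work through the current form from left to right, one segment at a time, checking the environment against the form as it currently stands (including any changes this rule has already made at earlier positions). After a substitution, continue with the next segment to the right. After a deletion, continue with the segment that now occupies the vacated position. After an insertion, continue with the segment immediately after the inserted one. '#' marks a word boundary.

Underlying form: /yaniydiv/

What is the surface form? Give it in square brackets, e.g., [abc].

[yanydf]

Rule 1 Final Obstruent Devoicing: [yaniydiv] → [yaniydif]
Rule 2 Labial Nasal Assimilation: no change — [yaniydif]
Rule 3 Syncope: [yaniydif] → [yanydf]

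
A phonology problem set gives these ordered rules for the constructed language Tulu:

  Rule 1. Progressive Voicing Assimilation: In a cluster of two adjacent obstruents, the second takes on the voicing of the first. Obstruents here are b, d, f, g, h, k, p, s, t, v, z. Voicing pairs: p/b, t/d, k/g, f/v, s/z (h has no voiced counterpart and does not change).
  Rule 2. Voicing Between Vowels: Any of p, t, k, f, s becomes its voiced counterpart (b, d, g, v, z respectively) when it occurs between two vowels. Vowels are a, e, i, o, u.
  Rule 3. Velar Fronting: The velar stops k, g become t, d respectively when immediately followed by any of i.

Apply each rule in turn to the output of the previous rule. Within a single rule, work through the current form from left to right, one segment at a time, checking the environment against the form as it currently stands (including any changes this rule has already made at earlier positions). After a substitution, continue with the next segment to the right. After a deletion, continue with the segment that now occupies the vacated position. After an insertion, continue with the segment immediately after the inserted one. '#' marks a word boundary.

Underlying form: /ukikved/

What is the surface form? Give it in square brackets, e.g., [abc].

Rule 1 Progressive Voicing Assimilation: [ukikved] → [ukikfed]
Rule 2 Voicing Between Vowels: [ukikfed] → [ugikfed]
Rule 3 Velar Fronting: [ugikfed] → [udikfed]

[udikfed]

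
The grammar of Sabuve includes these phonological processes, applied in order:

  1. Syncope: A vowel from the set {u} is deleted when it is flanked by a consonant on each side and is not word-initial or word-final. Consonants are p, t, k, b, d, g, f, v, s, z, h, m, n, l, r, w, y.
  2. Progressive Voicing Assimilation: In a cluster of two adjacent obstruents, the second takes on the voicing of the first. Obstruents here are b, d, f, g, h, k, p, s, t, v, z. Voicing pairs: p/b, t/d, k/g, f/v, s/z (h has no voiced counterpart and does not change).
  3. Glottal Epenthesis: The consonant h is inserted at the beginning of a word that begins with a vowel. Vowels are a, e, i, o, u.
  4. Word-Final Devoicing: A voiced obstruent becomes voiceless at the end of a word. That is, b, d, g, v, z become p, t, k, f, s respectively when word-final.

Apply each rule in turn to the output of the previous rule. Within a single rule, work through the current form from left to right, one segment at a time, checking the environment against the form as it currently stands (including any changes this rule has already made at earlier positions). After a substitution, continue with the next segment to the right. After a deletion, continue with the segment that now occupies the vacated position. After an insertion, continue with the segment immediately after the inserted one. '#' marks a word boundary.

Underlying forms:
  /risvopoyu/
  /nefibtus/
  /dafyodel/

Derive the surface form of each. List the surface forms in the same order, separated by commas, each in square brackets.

[risfopoyu], [nefibds], [dafyodel]

/risvopoyu/:
  1 Syncope: no change — [risvopoyu]
  2 Progressive Voicing Assimilation: [risvopoyu] → [risfopoyu]
  3 Glottal Epenthesis: no change — [risfopoyu]
  4 Word-Final Devoicing: no change — [risfopoyu]
/nefibtus/:
  1 Syncope: [nefibtus] → [nefibts]
  2 Progressive Voicing Assimilation: [nefibts] → [nefibdz]
  3 Glottal Epenthesis: no change — [nefibdz]
  4 Word-Final Devoicing: [nefibdz] → [nefibds]
/dafyodel/:
  1 Syncope: no change — [dafyodel]
  2 Progressive Voicing Assimilation: no change — [dafyodel]
  3 Glottal Epenthesis: no change — [dafyodel]
  4 Word-Final Devoicing: no change — [dafyodel]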